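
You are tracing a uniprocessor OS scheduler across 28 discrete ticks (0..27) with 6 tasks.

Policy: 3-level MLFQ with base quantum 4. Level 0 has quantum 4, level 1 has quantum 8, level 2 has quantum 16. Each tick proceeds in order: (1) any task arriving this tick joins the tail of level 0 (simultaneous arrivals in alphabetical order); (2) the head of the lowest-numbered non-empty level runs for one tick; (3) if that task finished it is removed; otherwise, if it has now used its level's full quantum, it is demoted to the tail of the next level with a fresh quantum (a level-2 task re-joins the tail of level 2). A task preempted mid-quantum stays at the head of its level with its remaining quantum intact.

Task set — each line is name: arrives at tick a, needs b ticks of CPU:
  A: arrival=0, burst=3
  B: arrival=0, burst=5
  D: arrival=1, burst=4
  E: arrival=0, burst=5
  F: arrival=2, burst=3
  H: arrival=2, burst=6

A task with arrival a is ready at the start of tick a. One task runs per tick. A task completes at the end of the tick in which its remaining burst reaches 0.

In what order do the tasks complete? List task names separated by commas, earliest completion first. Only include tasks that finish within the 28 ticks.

t=0: L0/L1/L2 = ABE/-/- → run A
t=1: L0/L1/L2 = ABED/-/- → run A
t=2: L0/L1/L2 = ABEDFH/-/- → run A
t=3: L0/L1/L2 = BEDFH/-/- → run B
t=4: L0/L1/L2 = BEDFH/-/- → run B
t=5: L0/L1/L2 = BEDFH/-/- → run B
t=6: L0/L1/L2 = BEDFH/-/- → run B
t=7: L0/L1/L2 = EDFH/B/- → run E
t=8: L0/L1/L2 = EDFH/B/- → run E
t=9: L0/L1/L2 = EDFH/B/- → run E
t=10: L0/L1/L2 = EDFH/B/- → run E
t=11: L0/L1/L2 = DFH/BE/- → run D
t=12: L0/L1/L2 = DFH/BE/- → run D
t=13: L0/L1/L2 = DFH/BE/- → run D
t=14: L0/L1/L2 = DFH/BE/- → run D
t=15: L0/L1/L2 = FH/BE/- → run F
t=16: L0/L1/L2 = FH/BE/- → run F
t=17: L0/L1/L2 = FH/BE/- → run F
t=18: L0/L1/L2 = H/BE/- → run H
t=19: L0/L1/L2 = H/BE/- → run H
t=20: L0/L1/L2 = H/BE/- → run H
t=21: L0/L1/L2 = H/BE/- → run H
t=22: L0/L1/L2 = -/BEH/- → run B
t=23: L0/L1/L2 = -/EH/- → run E
t=24: L0/L1/L2 = -/H/- → run H
t=25: L0/L1/L2 = -/H/- → run H
t=26: (idle)
t=27: (idle)

completion order = A, D, F, B, E, H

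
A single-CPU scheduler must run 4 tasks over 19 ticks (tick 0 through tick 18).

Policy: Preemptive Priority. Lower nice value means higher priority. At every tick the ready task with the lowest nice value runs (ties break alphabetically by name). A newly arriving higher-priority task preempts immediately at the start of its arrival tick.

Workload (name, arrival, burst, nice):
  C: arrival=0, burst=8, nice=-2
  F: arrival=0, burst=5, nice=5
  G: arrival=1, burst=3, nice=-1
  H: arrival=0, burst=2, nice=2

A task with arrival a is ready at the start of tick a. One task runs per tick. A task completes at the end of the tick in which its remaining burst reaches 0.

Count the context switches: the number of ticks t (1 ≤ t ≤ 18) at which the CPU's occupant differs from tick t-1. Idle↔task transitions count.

t=0: ready={C,F,H} → run C
t=1: ready={C,F,G,H} → run C
t=2: ready={C,F,G,H} → run C
t=3: ready={C,F,G,H} → run C
t=4: ready={C,F,G,H} → run C
t=5: ready={C,F,G,H} → run C
t=6: ready={C,F,G,H} → run C
t=7: ready={C,F,G,H} → run C
t=8: ready={F,G,H} → run G
t=9: ready={F,G,H} → run G
t=10: ready={F,G,H} → run G
t=11: ready={F,H} → run H
t=12: ready={F,H} → run H
t=13: ready={F} → run F
t=14: ready={F} → run F
t=15: ready={F} → run F
t=16: ready={F} → run F
t=17: ready={F} → run F
t=18: (idle)

context switches = 4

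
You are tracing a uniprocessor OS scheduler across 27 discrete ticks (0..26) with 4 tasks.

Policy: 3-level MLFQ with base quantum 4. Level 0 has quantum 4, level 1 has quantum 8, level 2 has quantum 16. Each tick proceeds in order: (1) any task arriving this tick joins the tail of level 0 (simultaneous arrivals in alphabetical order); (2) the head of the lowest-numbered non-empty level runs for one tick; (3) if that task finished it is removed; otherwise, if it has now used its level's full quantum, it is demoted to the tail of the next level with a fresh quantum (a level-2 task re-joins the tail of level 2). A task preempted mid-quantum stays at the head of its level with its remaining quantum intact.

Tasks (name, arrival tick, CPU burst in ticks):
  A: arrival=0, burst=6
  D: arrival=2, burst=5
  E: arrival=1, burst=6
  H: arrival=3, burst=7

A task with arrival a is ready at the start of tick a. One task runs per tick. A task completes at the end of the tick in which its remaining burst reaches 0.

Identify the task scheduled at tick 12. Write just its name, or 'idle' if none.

t=0: L0/L1/L2 = A/-/- → run A
t=1: L0/L1/L2 = AE/-/- → run A
t=2: L0/L1/L2 = AED/-/- → run A
t=3: L0/L1/L2 = AEDH/-/- → run A
t=4: L0/L1/L2 = EDH/A/- → run E
t=5: L0/L1/L2 = EDH/A/- → run E
t=6: L0/L1/L2 = EDH/A/- → run E
t=7: L0/L1/L2 = EDH/A/- → run E
t=8: L0/L1/L2 = DH/AE/- → run D
t=9: L0/L1/L2 = DH/AE/- → run D
t=10: L0/L1/L2 = DH/AE/- → run D
t=11: L0/L1/L2 = DH/AE/- → run D
t=12: L0/L1/L2 = H/AED/- → run H
t=13: L0/L1/L2 = H/AED/- → run H
t=14: L0/L1/L2 = H/AED/- → run H
t=15: L0/L1/L2 = H/AED/- → run H
t=16: L0/L1/L2 = -/AEDH/- → run A
t=17: L0/L1/L2 = -/AEDH/- → run A
t=18: L0/L1/L2 = -/EDH/- → run E
t=19: L0/L1/L2 = -/EDH/- → run E
t=20: L0/L1/L2 = -/DH/- → run D
t=21: L0/L1/L2 = -/H/- → run H
t=22: L0/L1/L2 = -/H/- → run H
t=23: L0/L1/L2 = -/H/- → run H
t=24: (idle)
t=25: (idle)
t=26: (idle)

running at tick 12 = H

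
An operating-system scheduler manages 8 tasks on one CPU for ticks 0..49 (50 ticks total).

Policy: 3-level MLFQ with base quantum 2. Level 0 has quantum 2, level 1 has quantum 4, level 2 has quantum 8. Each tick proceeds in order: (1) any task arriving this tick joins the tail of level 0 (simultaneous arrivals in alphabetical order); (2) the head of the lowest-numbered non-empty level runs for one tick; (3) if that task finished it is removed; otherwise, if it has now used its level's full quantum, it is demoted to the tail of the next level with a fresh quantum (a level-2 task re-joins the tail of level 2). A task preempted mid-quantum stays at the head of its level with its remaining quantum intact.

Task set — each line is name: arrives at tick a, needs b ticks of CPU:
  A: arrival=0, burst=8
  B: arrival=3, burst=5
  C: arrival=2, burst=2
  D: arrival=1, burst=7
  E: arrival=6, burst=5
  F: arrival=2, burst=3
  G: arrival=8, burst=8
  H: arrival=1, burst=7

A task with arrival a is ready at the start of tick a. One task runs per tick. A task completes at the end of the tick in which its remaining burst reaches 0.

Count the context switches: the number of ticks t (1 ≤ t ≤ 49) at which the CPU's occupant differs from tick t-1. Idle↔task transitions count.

t=0: L0/L1/L2 = A/-/- → run A
t=1: L0/L1/L2 = ADH/-/- → run A
t=2: L0/L1/L2 = DHCF/A/- → run D
t=3: L0/L1/L2 = DHCFB/A/- → run D
t=4: L0/L1/L2 = HCFB/AD/- → run H
t=5: L0/L1/L2 = HCFB/AD/- → run H
t=6: L0/L1/L2 = CFBE/ADH/- → run C
t=7: L0/L1/L2 = CFBE/ADH/- → run C
t=8: L0/L1/L2 = FBEG/ADH/- → run F
t=9: L0/L1/L2 = FBEG/ADH/- → run F
t=10: L0/L1/L2 = BEG/ADHF/- → run B
t=11: L0/L1/L2 = BEG/ADHF/- → run B
t=12: L0/L1/L2 = EG/ADHFB/- → run E
t=13: L0/L1/L2 = EG/ADHFB/- → run E
t=14: L0/L1/L2 = G/ADHFBE/- → run G
t=15: L0/L1/L2 = G/ADHFBE/- → run G
t=16: L0/L1/L2 = -/ADHFBEG/- → run A
t=17: L0/L1/L2 = -/ADHFBEG/- → run A
t=18: L0/L1/L2 = -/ADHFBEG/- → run A
t=19: L0/L1/L2 = -/ADHFBEG/- → run A
t=20: L0/L1/L2 = -/DHFBEG/A → run D
t=21: L0/L1/L2 = -/DHFBEG/A → run D
t=22: L0/L1/L2 = -/DHFBEG/A → run D
t=23: L0/L1/L2 = -/DHFBEG/A → run D
t=24: L0/L1/L2 = -/HFBEG/AD → run H
t=25: L0/L1/L2 = -/HFBEG/AD → run H
t=26: L0/L1/L2 = -/HFBEG/AD → run H
t=27: L0/L1/L2 = -/HFBEG/AD → run H
t=28: L0/L1/L2 = -/FBEG/ADH → run F
t=29: L0/L1/L2 = -/BEG/ADH → run B
t=30: L0/L1/L2 = -/BEG/ADH → run B
t=31: L0/L1/L2 = -/BEG/ADH → run B
t=32: L0/L1/L2 = -/EG/ADH → run E
t=33: L0/L1/L2 = -/EG/ADH → run E
t=34: L0/L1/L2 = -/EG/ADH → run E
t=35: L0/L1/L2 = -/G/ADH → run G
t=36: L0/L1/L2 = -/G/ADH → run G
t=37: L0/L1/L2 = -/G/ADH → run G
t=38: L0/L1/L2 = -/G/ADH → run G
t=39: L0/L1/L2 = -/-/ADHG → run A
t=40: L0/L1/L2 = -/-/ADHG → run A
t=41: L0/L1/L2 = -/-/DHG → run D
t=42: L0/L1/L2 = -/-/HG → run H
t=43: L0/L1/L2 = -/-/G → run G
t=44: L0/L1/L2 = -/-/G → run G
t=45: (idle)
t=46: (idle)
t=47: (idle)
t=48: (idle)
t=49: (idle)

context switches = 19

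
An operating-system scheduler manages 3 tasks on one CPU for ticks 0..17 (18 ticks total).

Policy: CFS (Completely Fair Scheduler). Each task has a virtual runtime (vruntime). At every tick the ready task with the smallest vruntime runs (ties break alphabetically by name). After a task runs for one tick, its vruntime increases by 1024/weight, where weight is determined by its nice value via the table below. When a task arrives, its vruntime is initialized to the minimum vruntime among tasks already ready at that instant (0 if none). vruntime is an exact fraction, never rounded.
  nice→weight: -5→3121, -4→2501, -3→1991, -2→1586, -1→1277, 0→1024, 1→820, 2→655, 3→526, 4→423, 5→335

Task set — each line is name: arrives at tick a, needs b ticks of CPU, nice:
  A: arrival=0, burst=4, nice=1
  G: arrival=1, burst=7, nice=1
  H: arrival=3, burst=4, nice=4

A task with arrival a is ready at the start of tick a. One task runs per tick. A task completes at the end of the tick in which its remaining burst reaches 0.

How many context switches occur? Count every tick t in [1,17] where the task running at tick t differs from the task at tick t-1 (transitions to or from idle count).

t=0: vr[A=0] → run A
t=1: vr[A=256/205 G=256/205] → run A
t=2: vr[A=512/205 G=256/205] → run G
t=3: vr[A=512/205 G=512/205 H=512/205] → run A
t=4: vr[A=768/205 G=512/205 H=512/205] → run G
t=5: vr[A=768/205 G=768/205 H=512/205] → run H
t=6: vr[A=768/205 G=768/205 H=426496/86715] → run A
t=7: vr[G=768/205 H=426496/86715] → run G
t=8: vr[G=1024/205 H=426496/86715] → run H
t=9: vr[G=1024/205 H=636416/86715] → run G
t=10: vr[G=256/41 H=636416/86715] → run G
t=11: vr[G=1536/205 H=636416/86715] → run H
t=12: vr[G=1536/205 H=282112/28905] → run G
t=13: vr[G=1792/205 H=282112/28905] → run G
t=14: vr[H=282112/28905] → run H
t=15: (idle)
t=16: (idle)
t=17: (idle)

context switches = 12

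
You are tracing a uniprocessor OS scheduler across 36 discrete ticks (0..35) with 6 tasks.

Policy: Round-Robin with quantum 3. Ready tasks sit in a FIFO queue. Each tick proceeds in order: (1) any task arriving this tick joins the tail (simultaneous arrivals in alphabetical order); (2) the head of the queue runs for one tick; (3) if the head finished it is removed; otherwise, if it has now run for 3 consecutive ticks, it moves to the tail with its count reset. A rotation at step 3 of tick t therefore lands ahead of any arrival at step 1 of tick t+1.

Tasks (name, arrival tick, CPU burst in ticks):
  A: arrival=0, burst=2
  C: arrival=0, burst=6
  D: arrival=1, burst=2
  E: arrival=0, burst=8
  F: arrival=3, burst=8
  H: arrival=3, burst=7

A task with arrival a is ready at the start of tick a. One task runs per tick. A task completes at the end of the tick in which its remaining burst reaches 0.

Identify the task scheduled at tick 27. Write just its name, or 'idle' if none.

running at tick 27 = H

t=0: queue=[A,C,E] q_used=0 → run A
t=1: queue=[A,C,E,D] q_used=1 → run A
t=2: queue=[C,E,D] q_used=0 → run C
t=3: queue=[C,E,D,F,H] q_used=1 → run C
t=4: queue=[C,E,D,F,H] q_used=2 → run C
t=5: queue=[E,D,F,H,C] q_used=0 → run E
t=6: queue=[E,D,F,H,C] q_used=1 → run E
t=7: queue=[E,D,F,H,C] q_used=2 → run E
t=8: queue=[D,F,H,C,E] q_used=0 → run D
t=9: queue=[D,F,H,C,E] q_used=1 → run D
t=10: queue=[F,H,C,E] q_used=0 → run F
t=11: queue=[F,H,C,E] q_used=1 → run F
t=12: queue=[F,H,C,E] q_used=2 → run F
t=13: queue=[H,C,E,F] q_used=0 → run H
t=14: queue=[H,C,E,F] q_used=1 → run H
t=15: queue=[H,C,E,F] q_used=2 → run H
t=16: queue=[C,E,F,H] q_used=0 → run C
t=17: queue=[C,E,F,H] q_used=1 → run C
t=18: queue=[C,E,F,H] q_used=2 → run C
t=19: queue=[E,F,H] q_used=0 → run E
t=20: queue=[E,F,H] q_used=1 → run E
t=21: queue=[E,F,H] q_used=2 → run E
t=22: queue=[F,H,E] q_used=0 → run F
t=23: queue=[F,H,E] q_used=1 → run F
t=24: queue=[F,H,E] q_used=2 → run F
t=25: queue=[H,E,F] q_used=0 → run H
t=26: queue=[H,E,F] q_used=1 → run H
t=27: queue=[H,E,F] q_used=2 → run H
t=28: queue=[E,F,H] q_used=0 → run E
t=29: queue=[E,F,H] q_used=1 → run E
t=30: queue=[F,H] q_used=0 → run F
t=31: queue=[F,H] q_used=1 → run F
t=32: queue=[H] q_used=0 → run H
t=33: (idle)
t=34: (idle)
t=35: (idle)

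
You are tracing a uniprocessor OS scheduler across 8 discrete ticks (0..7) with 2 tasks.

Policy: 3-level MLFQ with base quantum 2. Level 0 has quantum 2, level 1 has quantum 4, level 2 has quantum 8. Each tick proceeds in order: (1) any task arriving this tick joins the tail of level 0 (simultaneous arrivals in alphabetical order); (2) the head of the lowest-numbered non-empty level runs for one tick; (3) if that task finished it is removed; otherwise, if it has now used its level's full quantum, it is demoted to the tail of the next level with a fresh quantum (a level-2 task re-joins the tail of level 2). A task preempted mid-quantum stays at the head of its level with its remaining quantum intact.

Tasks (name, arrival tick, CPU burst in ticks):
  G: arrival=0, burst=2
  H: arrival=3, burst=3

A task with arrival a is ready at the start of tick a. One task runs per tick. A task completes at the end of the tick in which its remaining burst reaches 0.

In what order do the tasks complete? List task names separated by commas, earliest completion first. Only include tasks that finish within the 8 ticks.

t=0: L0/L1/L2 = G/-/- → run G
t=1: L0/L1/L2 = G/-/- → run G
t=2: (idle)
t=3: L0/L1/L2 = H/-/- → run H
t=4: L0/L1/L2 = H/-/- → run H
t=5: L0/L1/L2 = -/H/- → run H
t=6: (idle)
t=7: (idle)

completion order = G, H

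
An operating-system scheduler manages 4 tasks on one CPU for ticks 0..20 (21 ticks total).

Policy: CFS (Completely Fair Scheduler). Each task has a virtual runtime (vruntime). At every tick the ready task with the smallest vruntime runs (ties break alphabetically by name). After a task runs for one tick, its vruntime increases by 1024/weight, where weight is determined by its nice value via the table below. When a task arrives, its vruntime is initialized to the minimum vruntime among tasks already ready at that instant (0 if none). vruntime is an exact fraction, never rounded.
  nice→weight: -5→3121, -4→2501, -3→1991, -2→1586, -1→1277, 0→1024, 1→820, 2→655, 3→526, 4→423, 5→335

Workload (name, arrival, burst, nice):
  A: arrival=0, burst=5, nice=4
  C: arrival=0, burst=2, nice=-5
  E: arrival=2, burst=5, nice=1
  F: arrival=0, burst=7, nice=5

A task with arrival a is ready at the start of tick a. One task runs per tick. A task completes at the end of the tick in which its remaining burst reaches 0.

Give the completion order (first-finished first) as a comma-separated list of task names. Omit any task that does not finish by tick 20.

t=0: vr[A=0 C=0 F=0] → run A
t=1: vr[A=1024/423 C=0 F=0] → run C
t=2: vr[A=1024/423 C=1024/3121 E=0 F=0] → run E
t=3: vr[A=1024/423 C=1024/3121 E=256/205 F=0] → run F
t=4: vr[A=1024/423 C=1024/3121 E=256/205 F=1024/335] → run C
t=5: vr[A=1024/423 E=256/205 F=1024/335] → run E
t=6: vr[A=1024/423 E=512/205 F=1024/335] → run A
t=7: vr[A=2048/423 E=512/205 F=1024/335] → run E
t=8: vr[A=2048/423 E=768/205 F=1024/335] → run F
t=9: vr[A=2048/423 E=768/205 F=2048/335] → run E
t=10: vr[A=2048/423 E=1024/205 F=2048/335] → run A
t=11: vr[A=1024/141 E=1024/205 F=2048/335] → run E
t=12: vr[A=1024/141 F=2048/335] → run F
t=13: vr[A=1024/141 F=3072/335] → run A
t=14: vr[A=4096/423 F=3072/335] → run F
t=15: vr[A=4096/423 F=4096/335] → run A
t=16: vr[F=4096/335] → run F
t=17: vr[F=1024/67] → run F
t=18: vr[F=6144/335] → run F
t=19: (idle)
t=20: (idle)

completion order = C, E, A, F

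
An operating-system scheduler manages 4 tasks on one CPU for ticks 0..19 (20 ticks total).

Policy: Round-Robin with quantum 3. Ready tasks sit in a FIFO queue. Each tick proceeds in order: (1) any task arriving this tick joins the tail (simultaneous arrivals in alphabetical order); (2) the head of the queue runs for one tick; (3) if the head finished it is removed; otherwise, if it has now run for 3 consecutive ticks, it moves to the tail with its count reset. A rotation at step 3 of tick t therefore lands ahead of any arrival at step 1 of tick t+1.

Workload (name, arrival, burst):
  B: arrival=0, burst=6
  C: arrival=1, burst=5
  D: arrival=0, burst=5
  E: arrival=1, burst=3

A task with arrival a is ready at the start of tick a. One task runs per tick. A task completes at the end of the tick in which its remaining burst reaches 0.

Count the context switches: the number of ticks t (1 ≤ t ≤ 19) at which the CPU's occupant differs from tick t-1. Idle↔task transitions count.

t=0: queue=[B,D] q_used=0 → run B
t=1: queue=[B,D,C,E] q_used=1 → run B
t=2: queue=[B,D,C,E] q_used=2 → run B
t=3: queue=[D,C,E,B] q_used=0 → run D
t=4: queue=[D,C,E,B] q_used=1 → run D
t=5: queue=[D,C,E,B] q_used=2 → run D
t=6: queue=[C,E,B,D] q_used=0 → run C
t=7: queue=[C,E,B,D] q_used=1 → run C
t=8: queue=[C,E,B,D] q_used=2 → run C
t=9: queue=[E,B,D,C] q_used=0 → run E
t=10: queue=[E,B,D,C] q_used=1 → run E
t=11: queue=[E,B,D,C] q_used=2 → run E
t=12: queue=[B,D,C] q_used=0 → run B
t=13: queue=[B,D,C] q_used=1 → run B
t=14: queue=[B,D,C] q_used=2 → run B
t=15: queue=[D,C] q_used=0 → run D
t=16: queue=[D,C] q_used=1 → run D
t=17: queue=[C] q_used=0 → run C
t=18: queue=[C] q_used=1 → run C
t=19: (idle)

context switches = 7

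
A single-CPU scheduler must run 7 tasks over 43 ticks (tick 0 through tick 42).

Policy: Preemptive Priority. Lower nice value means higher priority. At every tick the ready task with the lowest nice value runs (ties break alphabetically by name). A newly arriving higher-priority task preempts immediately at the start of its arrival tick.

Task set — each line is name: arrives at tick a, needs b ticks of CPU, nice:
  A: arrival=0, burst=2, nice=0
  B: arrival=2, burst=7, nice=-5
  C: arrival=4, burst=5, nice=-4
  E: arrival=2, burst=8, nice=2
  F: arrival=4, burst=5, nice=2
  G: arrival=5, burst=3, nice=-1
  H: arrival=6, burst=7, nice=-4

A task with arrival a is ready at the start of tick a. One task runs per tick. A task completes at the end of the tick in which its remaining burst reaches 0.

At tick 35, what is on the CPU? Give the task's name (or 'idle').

running at tick 35 = F

t=0: ready={A} → run A
t=1: ready={A} → run A
t=2: ready={B,E} → run B
t=3: ready={B,E} → run B
t=4: ready={B,C,E,F} → run B
t=5: ready={B,C,E,F,G} → run B
t=6: ready={B,C,E,F,G,H} → run B
t=7: ready={B,C,E,F,G,H} → run B
t=8: ready={B,C,E,F,G,H} → run B
t=9: ready={C,E,F,G,H} → run C
t=10: ready={C,E,F,G,H} → run C
t=11: ready={C,E,F,G,H} → run C
t=12: ready={C,E,F,G,H} → run C
t=13: ready={C,E,F,G,H} → run C
t=14: ready={E,F,G,H} → run H
t=15: ready={E,F,G,H} → run H
t=16: ready={E,F,G,H} → run H
t=17: ready={E,F,G,H} → run H
t=18: ready={E,F,G,H} → run H
t=19: ready={E,F,G,H} → run H
t=20: ready={E,F,G,H} → run H
t=21: ready={E,F,G} → run G
t=22: ready={E,F,G} → run G
t=23: ready={E,F,G} → run G
t=24: ready={E,F} → run E
t=25: ready={E,F} → run E
t=26: ready={E,F} → run E
t=27: ready={E,F} → run E
t=28: ready={E,F} → run E
t=29: ready={E,F} → run E
t=30: ready={E,F} → run E
t=31: ready={E,F} → run E
t=32: ready={F} → run F
t=33: ready={F} → run F
t=34: ready={F} → run F
t=35: ready={F} → run F
t=36: ready={F} → run F
t=37: (idle)
t=38: (idle)
t=39: (idle)
t=40: (idle)
t=41: (idle)
t=42: (idle)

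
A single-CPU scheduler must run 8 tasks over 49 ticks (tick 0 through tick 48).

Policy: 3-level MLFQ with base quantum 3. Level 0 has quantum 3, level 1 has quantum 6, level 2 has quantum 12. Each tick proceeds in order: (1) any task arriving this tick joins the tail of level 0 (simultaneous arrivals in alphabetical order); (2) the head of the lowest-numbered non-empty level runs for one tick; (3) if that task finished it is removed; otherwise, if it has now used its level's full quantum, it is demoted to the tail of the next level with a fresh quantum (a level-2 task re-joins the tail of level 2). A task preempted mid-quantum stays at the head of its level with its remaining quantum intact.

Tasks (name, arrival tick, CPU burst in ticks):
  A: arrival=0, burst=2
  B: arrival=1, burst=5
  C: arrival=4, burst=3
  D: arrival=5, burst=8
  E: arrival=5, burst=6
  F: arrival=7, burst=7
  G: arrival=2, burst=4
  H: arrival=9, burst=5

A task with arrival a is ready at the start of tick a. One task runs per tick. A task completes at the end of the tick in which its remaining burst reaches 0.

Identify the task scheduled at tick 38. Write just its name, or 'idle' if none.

running at tick 38 = H

t=0: L0/L1/L2 = A/-/- → run A
t=1: L0/L1/L2 = AB/-/- → run A
t=2: L0/L1/L2 = BG/-/- → run B
t=3: L0/L1/L2 = BG/-/- → run B
t=4: L0/L1/L2 = BGC/-/- → run B
t=5: L0/L1/L2 = GCDE/B/- → run G
t=6: L0/L1/L2 = GCDE/B/- → run G
t=7: L0/L1/L2 = GCDEF/B/- → run G
t=8: L0/L1/L2 = CDEF/BG/- → run C
t=9: L0/L1/L2 = CDEFH/BG/- → run C
t=10: L0/L1/L2 = CDEFH/BG/- → run C
t=11: L0/L1/L2 = DEFH/BG/- → run D
t=12: L0/L1/L2 = DEFH/BG/- → run D
t=13: L0/L1/L2 = DEFH/BG/- → run D
t=14: L0/L1/L2 = EFH/BGD/- → run E
t=15: L0/L1/L2 = EFH/BGD/- → run E
t=16: L0/L1/L2 = EFH/BGD/- → run E
t=17: L0/L1/L2 = FH/BGDE/- → run F
t=18: L0/L1/L2 = FH/BGDE/- → run F
t=19: L0/L1/L2 = FH/BGDE/- → run F
t=20: L0/L1/L2 = H/BGDEF/- → run H
t=21: L0/L1/L2 = H/BGDEF/- → run H
t=22: L0/L1/L2 = H/BGDEF/- → run H
t=23: L0/L1/L2 = -/BGDEFH/- → run B
t=24: L0/L1/L2 = -/BGDEFH/- → run B
t=25: L0/L1/L2 = -/GDEFH/- → run G
t=26: L0/L1/L2 = -/DEFH/- → run D
t=27: L0/L1/L2 = -/DEFH/- → run D
t=28: L0/L1/L2 = -/DEFH/- → run D
t=29: L0/L1/L2 = -/DEFH/- → run D
t=30: L0/L1/L2 = -/DEFH/- → run D
t=31: L0/L1/L2 = -/EFH/- → run E
t=32: L0/L1/L2 = -/EFH/- → run E
t=33: L0/L1/L2 = -/EFH/- → run E
t=34: L0/L1/L2 = -/FH/- → run F
t=35: L0/L1/L2 = -/FH/- → run F
t=36: L0/L1/L2 = -/FH/- → run F
t=37: L0/L1/L2 = -/FH/- → run F
t=38: L0/L1/L2 = -/H/- → run H
t=39: L0/L1/L2 = -/H/- → run H
t=40: (idle)
t=41: (idle)
t=42: (idle)
t=43: (idle)
t=44: (idle)
t=45: (idle)
t=46: (idle)
t=47: (idle)
t=48: (idle)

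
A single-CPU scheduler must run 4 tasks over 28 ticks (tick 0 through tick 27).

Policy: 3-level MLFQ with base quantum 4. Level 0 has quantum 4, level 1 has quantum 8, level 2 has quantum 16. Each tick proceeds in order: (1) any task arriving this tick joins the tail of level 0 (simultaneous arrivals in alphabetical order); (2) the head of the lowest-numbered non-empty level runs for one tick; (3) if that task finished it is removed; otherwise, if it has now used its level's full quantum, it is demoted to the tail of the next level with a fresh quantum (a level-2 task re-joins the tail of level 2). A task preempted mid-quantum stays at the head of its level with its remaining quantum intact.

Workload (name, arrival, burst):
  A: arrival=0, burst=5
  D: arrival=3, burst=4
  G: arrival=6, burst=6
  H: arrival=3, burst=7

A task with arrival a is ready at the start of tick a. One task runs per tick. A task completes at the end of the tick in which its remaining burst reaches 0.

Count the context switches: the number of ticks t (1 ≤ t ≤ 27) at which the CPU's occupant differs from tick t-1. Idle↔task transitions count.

context switches = 7

t=0: L0/L1/L2 = A/-/- → run A
t=1: L0/L1/L2 = A/-/- → run A
t=2: L0/L1/L2 = A/-/- → run A
t=3: L0/L1/L2 = ADH/-/- → run A
t=4: L0/L1/L2 = DH/A/- → run D
t=5: L0/L1/L2 = DH/A/- → run D
t=6: L0/L1/L2 = DHG/A/- → run D
t=7: L0/L1/L2 = DHG/A/- → run D
t=8: L0/L1/L2 = HG/A/- → run H
t=9: L0/L1/L2 = HG/A/- → run H
t=10: L0/L1/L2 = HG/A/- → run H
t=11: L0/L1/L2 = HG/A/- → run H
t=12: L0/L1/L2 = G/AH/- → run G
t=13: L0/L1/L2 = G/AH/- → run G
t=14: L0/L1/L2 = G/AH/- → run G
t=15: L0/L1/L2 = G/AH/- → run G
t=16: L0/L1/L2 = -/AHG/- → run A
t=17: L0/L1/L2 = -/HG/- → run H
t=18: L0/L1/L2 = -/HG/- → run H
t=19: L0/L1/L2 = -/HG/- → run H
t=20: L0/L1/L2 = -/G/- → run G
t=21: L0/L1/L2 = -/G/- → run G
t=22: (idle)
t=23: (idle)
t=24: (idle)
t=25: (idle)
t=26: (idle)
t=27: (idle)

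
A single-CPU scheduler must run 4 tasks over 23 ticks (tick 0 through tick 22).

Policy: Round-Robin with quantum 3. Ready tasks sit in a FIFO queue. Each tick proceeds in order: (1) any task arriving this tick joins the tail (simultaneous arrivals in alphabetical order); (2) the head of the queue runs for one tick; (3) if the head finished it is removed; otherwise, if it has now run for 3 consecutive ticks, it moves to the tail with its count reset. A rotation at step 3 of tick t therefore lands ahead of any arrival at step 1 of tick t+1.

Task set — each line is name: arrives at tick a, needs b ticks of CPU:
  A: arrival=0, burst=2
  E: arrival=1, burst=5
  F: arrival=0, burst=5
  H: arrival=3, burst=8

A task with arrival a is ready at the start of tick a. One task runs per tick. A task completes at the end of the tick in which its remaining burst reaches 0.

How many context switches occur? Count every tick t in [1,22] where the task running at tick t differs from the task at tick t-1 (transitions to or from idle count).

t=0: queue=[A,F] q_used=0 → run A
t=1: queue=[A,F,E] q_used=1 → run A
t=2: queue=[F,E] q_used=0 → run F
t=3: queue=[F,E,H] q_used=1 → run F
t=4: queue=[F,E,H] q_used=2 → run F
t=5: queue=[E,H,F] q_used=0 → run E
t=6: queue=[E,H,F] q_used=1 → run E
t=7: queue=[E,H,F] q_used=2 → run E
t=8: queue=[H,F,E] q_used=0 → run H
t=9: queue=[H,F,E] q_used=1 → run H
t=10: queue=[H,F,E] q_used=2 → run H
t=11: queue=[F,E,H] q_used=0 → run F
t=12: queue=[F,E,H] q_used=1 → run F
t=13: queue=[E,H] q_used=0 → run E
t=14: queue=[E,H] q_used=1 → run E
t=15: queue=[H] q_used=0 → run H
t=16: queue=[H] q_used=1 → run H
t=17: queue=[H] q_used=2 → run H
t=18: queue=[H] q_used=0 → run H
t=19: queue=[H] q_used=1 → run H
t=20: (idle)
t=21: (idle)
t=22: (idle)

context switches = 7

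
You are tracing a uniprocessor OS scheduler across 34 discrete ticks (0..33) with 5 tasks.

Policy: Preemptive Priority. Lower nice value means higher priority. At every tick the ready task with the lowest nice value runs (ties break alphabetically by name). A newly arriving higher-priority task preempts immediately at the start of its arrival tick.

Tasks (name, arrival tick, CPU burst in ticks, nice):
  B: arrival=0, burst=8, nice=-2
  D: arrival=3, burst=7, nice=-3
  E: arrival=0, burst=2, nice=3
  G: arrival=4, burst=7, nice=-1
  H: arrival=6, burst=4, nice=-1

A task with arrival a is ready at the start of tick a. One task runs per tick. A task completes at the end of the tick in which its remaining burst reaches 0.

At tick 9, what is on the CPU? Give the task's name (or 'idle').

running at tick 9 = D

t=0: ready={B,E} → run B
t=1: ready={B,E} → run B
t=2: ready={B,E} → run B
t=3: ready={B,D,E} → run D
t=4: ready={B,D,E,G} → run D
t=5: ready={B,D,E,G} → run D
t=6: ready={B,D,E,G,H} → run D
t=7: ready={B,D,E,G,H} → run D
t=8: ready={B,D,E,G,H} → run D
t=9: ready={B,D,E,G,H} → run D
t=10: ready={B,E,G,H} → run B
t=11: ready={B,E,G,H} → run B
t=12: ready={B,E,G,H} → run B
t=13: ready={B,E,G,H} → run B
t=14: ready={B,E,G,H} → run B
t=15: ready={E,G,H} → run G
t=16: ready={E,G,H} → run G
t=17: ready={E,G,H} → run G
t=18: ready={E,G,H} → run G
t=19: ready={E,G,H} → run G
t=20: ready={E,G,H} → run G
t=21: ready={E,G,H} → run G
t=22: ready={E,H} → run H
t=23: ready={E,H} → run H
t=24: ready={E,H} → run H
t=25: ready={E,H} → run H
t=26: ready={E} → run E
t=27: ready={E} → run E
t=28: (idle)
t=29: (idle)
t=30: (idle)
t=31: (idle)
t=32: (idle)
t=33: (idle)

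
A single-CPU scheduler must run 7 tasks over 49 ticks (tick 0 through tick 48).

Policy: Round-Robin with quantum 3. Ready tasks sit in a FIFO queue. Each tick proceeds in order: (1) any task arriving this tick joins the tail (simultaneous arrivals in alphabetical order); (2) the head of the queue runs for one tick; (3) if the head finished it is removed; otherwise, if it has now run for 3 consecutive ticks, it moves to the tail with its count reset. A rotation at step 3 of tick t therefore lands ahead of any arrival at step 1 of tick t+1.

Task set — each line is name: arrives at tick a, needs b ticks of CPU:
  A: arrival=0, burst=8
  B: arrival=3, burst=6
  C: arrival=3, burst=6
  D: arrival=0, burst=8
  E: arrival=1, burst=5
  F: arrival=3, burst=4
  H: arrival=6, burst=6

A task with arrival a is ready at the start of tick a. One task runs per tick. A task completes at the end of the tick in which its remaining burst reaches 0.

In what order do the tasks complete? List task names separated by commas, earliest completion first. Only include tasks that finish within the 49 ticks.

t=0: queue=[A,D] q_used=0 → run A
t=1: queue=[A,D,E] q_used=1 → run A
t=2: queue=[A,D,E] q_used=2 → run A
t=3: queue=[D,E,A,B,C,F] q_used=0 → run D
t=4: queue=[D,E,A,B,C,F] q_used=1 → run D
t=5: queue=[D,E,A,B,C,F] q_used=2 → run D
t=6: queue=[E,A,B,C,F,D,H] q_used=0 → run E
t=7: queue=[E,A,B,C,F,D,H] q_used=1 → run E
t=8: queue=[E,A,B,C,F,D,H] q_used=2 → run E
t=9: queue=[A,B,C,F,D,H,E] q_used=0 → run A
t=10: queue=[A,B,C,F,D,H,E] q_used=1 → run A
t=11: queue=[A,B,C,F,D,H,E] q_used=2 → run A
t=12: queue=[B,C,F,D,H,E,A] q_used=0 → run B
t=13: queue=[B,C,F,D,H,E,A] q_used=1 → run B
t=14: queue=[B,C,F,D,H,E,A] q_used=2 → run B
t=15: queue=[C,F,D,H,E,A,B] q_used=0 → run C
t=16: queue=[C,F,D,H,E,A,B] q_used=1 → run C
t=17: queue=[C,F,D,H,E,A,B] q_used=2 → run C
t=18: queue=[F,D,H,E,A,B,C] q_used=0 → run F
t=19: queue=[F,D,H,E,A,B,C] q_used=1 → run F
t=20: queue=[F,D,H,E,A,B,C] q_used=2 → run F
t=21: queue=[D,H,E,A,B,C,F] q_used=0 → run D
t=22: queue=[D,H,E,A,B,C,F] q_used=1 → run D
t=23: queue=[D,H,E,A,B,C,F] q_used=2 → run D
t=24: queue=[H,E,A,B,C,F,D] q_used=0 → run H
t=25: queue=[H,E,A,B,C,F,D] q_used=1 → run H
t=26: queue=[H,E,A,B,C,F,D] q_used=2 → run H
t=27: queue=[E,A,B,C,F,D,H] q_used=0 → run E
t=28: queue=[E,A,B,C,F,D,H] q_used=1 → run E
t=29: queue=[A,B,C,F,D,H] q_used=0 → run A
t=30: queue=[A,B,C,F,D,H] q_used=1 → run A
t=31: queue=[B,C,F,D,H] q_used=0 → run B
t=32: queue=[B,C,F,D,H] q_used=1 → run B
t=33: queue=[B,C,F,D,H] q_used=2 → run B
t=34: queue=[C,F,D,H] q_used=0 → run C
t=35: queue=[C,F,D,H] q_used=1 → run C
t=36: queue=[C,F,D,H] q_used=2 → run C
t=37: queue=[F,D,H] q_used=0 → run F
t=38: queue=[D,H] q_used=0 → run D
t=39: queue=[D,H] q_used=1 → run D
t=40: queue=[H] q_used=0 → run H
t=41: queue=[H] q_used=1 → run H
t=42: queue=[H] q_used=2 → run H
t=43: (idle)
t=44: (idle)
t=45: (idle)
t=46: (idle)
t=47: (idle)
t=48: (idle)

completion order = E, A, B, C, F, D, H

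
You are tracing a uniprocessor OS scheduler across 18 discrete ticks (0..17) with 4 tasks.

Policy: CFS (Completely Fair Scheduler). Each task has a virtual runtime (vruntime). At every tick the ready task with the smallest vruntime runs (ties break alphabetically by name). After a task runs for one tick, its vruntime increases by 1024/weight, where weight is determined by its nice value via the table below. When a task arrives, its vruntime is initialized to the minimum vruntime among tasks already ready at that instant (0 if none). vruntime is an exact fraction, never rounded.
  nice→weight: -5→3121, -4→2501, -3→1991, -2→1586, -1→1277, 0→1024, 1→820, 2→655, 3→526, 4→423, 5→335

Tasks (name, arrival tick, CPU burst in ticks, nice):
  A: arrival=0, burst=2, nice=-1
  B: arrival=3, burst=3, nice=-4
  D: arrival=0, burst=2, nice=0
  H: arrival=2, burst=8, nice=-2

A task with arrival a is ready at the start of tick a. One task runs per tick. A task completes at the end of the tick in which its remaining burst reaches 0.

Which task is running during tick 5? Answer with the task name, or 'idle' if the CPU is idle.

t=0: vr[A=0 D=0] → run A
t=1: vr[A=1024/1277 D=0] → run D
t=2: vr[A=1024/1277 D=1 H=1024/1277] → run A
t=3: vr[B=1024/1277 D=1 H=1024/1277] → run B
t=4: vr[B=3868672/3193777 D=1 H=1024/1277] → run H
t=5: vr[B=3868672/3193777 D=1 H=1465856/1012661] → run D
t=6: vr[B=3868672/3193777 H=1465856/1012661] → run B
t=7: vr[B=5176320/3193777 H=1465856/1012661] → run H
t=8: vr[B=5176320/3193777 H=2119680/1012661] → run B
t=9: vr[H=2119680/1012661] → run H
t=10: vr[H=2773504/1012661] → run H
t=11: vr[H=3427328/1012661] → run H
t=12: vr[H=4081152/1012661] → run H
t=13: vr[H=4734976/1012661] → run H
t=14: vr[H=5388800/1012661] → run H
t=15: (idle)
t=16: (idle)
t=17: (idle)

running at tick 5 = D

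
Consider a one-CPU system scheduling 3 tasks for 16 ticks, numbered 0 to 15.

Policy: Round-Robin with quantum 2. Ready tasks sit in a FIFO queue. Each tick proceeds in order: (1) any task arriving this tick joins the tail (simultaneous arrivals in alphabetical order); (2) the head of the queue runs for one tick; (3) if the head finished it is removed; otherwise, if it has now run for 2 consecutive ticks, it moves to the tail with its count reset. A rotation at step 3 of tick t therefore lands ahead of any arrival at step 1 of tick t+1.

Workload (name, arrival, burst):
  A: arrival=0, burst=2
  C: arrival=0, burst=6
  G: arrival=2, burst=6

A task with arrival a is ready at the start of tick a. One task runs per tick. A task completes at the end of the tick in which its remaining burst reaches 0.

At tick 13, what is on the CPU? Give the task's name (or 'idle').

running at tick 13 = G

t=0: queue=[A,C] q_used=0 → run A
t=1: queue=[A,C] q_used=1 → run A
t=2: queue=[C,G] q_used=0 → run C
t=3: queue=[C,G] q_used=1 → run C
t=4: queue=[G,C] q_used=0 → run G
t=5: queue=[G,C] q_used=1 → run G
t=6: queue=[C,G] q_used=0 → run C
t=7: queue=[C,G] q_used=1 → run C
t=8: queue=[G,C] q_used=0 → run G
t=9: queue=[G,C] q_used=1 → run G
t=10: queue=[C,G] q_used=0 → run C
t=11: queue=[C,G] q_used=1 → run C
t=12: queue=[G] q_used=0 → run G
t=13: queue=[G] q_used=1 → run G
t=14: (idle)
t=15: (idle)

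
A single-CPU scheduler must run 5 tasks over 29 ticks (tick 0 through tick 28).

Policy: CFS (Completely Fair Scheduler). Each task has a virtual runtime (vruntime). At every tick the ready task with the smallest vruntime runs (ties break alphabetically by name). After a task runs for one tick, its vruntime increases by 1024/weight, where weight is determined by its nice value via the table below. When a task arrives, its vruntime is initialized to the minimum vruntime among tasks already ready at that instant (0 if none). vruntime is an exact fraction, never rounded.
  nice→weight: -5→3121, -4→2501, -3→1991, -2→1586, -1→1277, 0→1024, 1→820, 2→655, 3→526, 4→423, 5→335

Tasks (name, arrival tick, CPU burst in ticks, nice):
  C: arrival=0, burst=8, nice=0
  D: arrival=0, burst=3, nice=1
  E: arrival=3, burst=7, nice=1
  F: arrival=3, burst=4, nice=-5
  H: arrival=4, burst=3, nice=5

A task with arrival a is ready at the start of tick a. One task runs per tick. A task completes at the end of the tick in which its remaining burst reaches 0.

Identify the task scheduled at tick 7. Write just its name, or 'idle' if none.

running at tick 7 = F

t=0: vr[C=0 D=0] → run C
t=1: vr[C=1 D=0] → run D
t=2: vr[C=1 D=256/205] → run C
t=3: vr[C=2 D=256/205 E=256/205 F=256/205] → run D
t=4: vr[C=2 D=512/205 E=256/205 F=256/205 H=256/205] → run E
t=5: vr[C=2 D=512/205 E=512/205 F=256/205 H=256/205] → run F
t=6: vr[C=2 D=512/205 E=512/205 F=1008896/639805 H=256/205] → run H
t=7: vr[C=2 D=512/205 E=512/205 F=1008896/639805 H=59136/13735] → run F
t=8: vr[C=2 D=512/205 E=512/205 F=1218816/639805 H=59136/13735] → run F
t=9: vr[C=2 D=512/205 E=512/205 F=1428736/639805 H=59136/13735] → run C
t=10: vr[C=3 D=512/205 E=512/205 F=1428736/639805 H=59136/13735] → run F
t=11: vr[C=3 D=512/205 E=512/205 H=59136/13735] → run D
t=12: vr[C=3 E=512/205 H=59136/13735] → run E
t=13: vr[C=3 E=768/205 H=59136/13735] → run C
t=14: vr[C=4 E=768/205 H=59136/13735] → run E
t=15: vr[C=4 E=1024/205 H=59136/13735] → run C
t=16: vr[C=5 E=1024/205 H=59136/13735] → run H
t=17: vr[C=5 E=1024/205 H=20224/2747] → run E
t=18: vr[C=5 E=256/41 H=20224/2747] → run C
t=19: vr[C=6 E=256/41 H=20224/2747] → run C
t=20: vr[C=7 E=256/41 H=20224/2747] → run E
t=21: vr[C=7 E=1536/205 H=20224/2747] → run C
t=22: vr[E=1536/205 H=20224/2747] → run H
t=23: vr[E=1536/205] → run E
t=24: vr[E=1792/205] → run E
t=25: (idle)
t=26: (idle)
t=27: (idle)
t=28: (idle)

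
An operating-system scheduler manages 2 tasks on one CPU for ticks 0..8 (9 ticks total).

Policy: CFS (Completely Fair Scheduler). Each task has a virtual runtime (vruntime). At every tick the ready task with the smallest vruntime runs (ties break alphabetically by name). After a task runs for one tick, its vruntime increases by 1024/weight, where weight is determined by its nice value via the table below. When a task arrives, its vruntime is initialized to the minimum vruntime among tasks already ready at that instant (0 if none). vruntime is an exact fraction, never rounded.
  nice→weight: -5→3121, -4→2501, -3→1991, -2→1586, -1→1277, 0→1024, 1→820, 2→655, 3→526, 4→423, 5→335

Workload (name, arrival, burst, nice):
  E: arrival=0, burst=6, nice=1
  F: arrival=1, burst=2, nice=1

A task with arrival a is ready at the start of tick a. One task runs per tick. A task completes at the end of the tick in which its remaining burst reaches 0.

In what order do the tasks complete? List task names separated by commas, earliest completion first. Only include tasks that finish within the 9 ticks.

completion order = F, E

t=0: vr[E=0] → run E
t=1: vr[E=256/205 F=256/205] → run E
t=2: vr[E=512/205 F=256/205] → run F
t=3: vr[E=512/205 F=512/205] → run E
t=4: vr[E=768/205 F=512/205] → run F
t=5: vr[E=768/205] → run E
t=6: vr[E=1024/205] → run E
t=7: vr[E=256/41] → run E
t=8: (idle)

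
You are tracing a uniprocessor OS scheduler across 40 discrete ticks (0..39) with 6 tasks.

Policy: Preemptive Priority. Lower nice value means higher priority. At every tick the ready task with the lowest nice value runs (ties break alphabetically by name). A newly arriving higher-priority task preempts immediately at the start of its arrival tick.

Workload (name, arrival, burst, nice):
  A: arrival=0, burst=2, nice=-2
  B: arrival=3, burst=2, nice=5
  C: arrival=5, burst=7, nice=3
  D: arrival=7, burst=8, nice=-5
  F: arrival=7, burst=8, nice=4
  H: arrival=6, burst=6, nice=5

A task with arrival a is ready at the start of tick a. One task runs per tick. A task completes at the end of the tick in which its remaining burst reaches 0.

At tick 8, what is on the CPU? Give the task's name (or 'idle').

t=0: ready={A} → run A
t=1: ready={A} → run A
t=2: (idle)
t=3: ready={B} → run B
t=4: ready={B} → run B
t=5: ready={C} → run C
t=6: ready={C,H} → run C
t=7: ready={C,D,F,H} → run D
t=8: ready={C,D,F,H} → run D
t=9: ready={C,D,F,H} → run D
t=10: ready={C,D,F,H} → run D
t=11: ready={C,D,F,H} → run D
t=12: ready={C,D,F,H} → run D
t=13: ready={C,D,F,H} → run D
t=14: ready={C,D,F,H} → run D
t=15: ready={C,F,H} → run C
t=16: ready={C,F,H} → run C
t=17: ready={C,F,H} → run C
t=18: ready={C,F,H} → run C
t=19: ready={C,F,H} → run C
t=20: ready={F,H} → run F
t=21: ready={F,H} → run F
t=22: ready={F,H} → run F
t=23: ready={F,H} → run F
t=24: ready={F,H} → run F
t=25: ready={F,H} → run F
t=26: ready={F,H} → run F
t=27: ready={F,H} → run F
t=28: ready={H} → run H
t=29: ready={H} → run H
t=30: ready={H} → run H
t=31: ready={H} → run H
t=32: ready={H} → run H
t=33: ready={H} → run H
t=34: (idle)
t=35: (idle)
t=36: (idle)
t=37: (idle)
t=38: (idle)
t=39: (idle)

running at tick 8 = D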